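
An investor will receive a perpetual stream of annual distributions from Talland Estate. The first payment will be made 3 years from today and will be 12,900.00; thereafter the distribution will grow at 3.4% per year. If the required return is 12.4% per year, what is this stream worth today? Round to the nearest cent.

Value at end of year 2: C₁ / (r − g) = 12,900.00 / (0.124 − 0.034) = 143,333.3333
Discount to today: PV = 143,333.3333 / (1 + 0.124)^2 = 143,333.3333 / 1.263376 = 113,452.63

113452.63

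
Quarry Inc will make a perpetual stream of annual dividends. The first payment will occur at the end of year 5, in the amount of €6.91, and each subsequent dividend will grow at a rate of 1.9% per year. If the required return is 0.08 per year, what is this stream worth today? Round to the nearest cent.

Value at end of year 4: C₁ / (r − g) = €6.91 / (0.08 − 0.019) = €113.2787
Discount to today: PV = €113.2787 / (1 + 0.08)^4 = €113.2787 / 1.360489 = €83.26

€83.26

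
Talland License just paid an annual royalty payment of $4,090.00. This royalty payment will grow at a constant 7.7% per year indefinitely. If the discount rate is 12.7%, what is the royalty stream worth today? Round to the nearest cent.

D₁ = D₀ × (1 + g) = $4,090.00 × 1.077 = $4,404.9300
Growing perpetuity: P = D₁ / (r − g) = $4,404.9300 / (0.127 − 0.077) = $88,098.60

$88098.60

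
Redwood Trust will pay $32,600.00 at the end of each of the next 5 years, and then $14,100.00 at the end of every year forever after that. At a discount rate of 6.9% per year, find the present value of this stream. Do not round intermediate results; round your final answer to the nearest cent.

PV of 5-year annuity: $32,600.00 × [1 − (1+0.069)^−5] / 0.069 = 134025.09531
Perpetuity value at year 5: $14,100.00 / 0.069 = 204347.82609
PV of perpetuity: 204347.82609 / (1+0.069)^5 = 146379.91677
Total PV = 134025.09531 + 146379.91677 = 280405.01208

$280405.01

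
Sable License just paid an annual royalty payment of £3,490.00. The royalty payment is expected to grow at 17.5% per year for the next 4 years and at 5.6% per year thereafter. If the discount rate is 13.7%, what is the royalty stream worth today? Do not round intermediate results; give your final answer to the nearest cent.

D_1 = 4100.75000
D_2 = 4818.38125
D_3 = 5661.59797
D_4 = 6652.37761
Terminal value at year 4: TV = D_4×(1+g_2)/(r−g_2) = 7024.91076/0.081 = 86727.29333
P_0 = D_1/(1+r)^1 + D_2/(1+r)^2 + D_3/(1+r)^3 + D_4/(1+r)^4 + TV/(1+r)^4
    = 3606.64028 + 3727.17883 + 3851.74593 + 3980.47623 + 51893.61602 = 67059.65729

£67059.66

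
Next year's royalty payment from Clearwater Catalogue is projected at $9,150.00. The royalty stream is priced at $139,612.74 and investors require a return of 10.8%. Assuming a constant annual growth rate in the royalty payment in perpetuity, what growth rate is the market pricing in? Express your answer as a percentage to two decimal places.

P = D₁/(r−g) ⇒ g = r − D₁/P = 0.108 − $9,150.00/$139,612.74 = 0.042462

4.25%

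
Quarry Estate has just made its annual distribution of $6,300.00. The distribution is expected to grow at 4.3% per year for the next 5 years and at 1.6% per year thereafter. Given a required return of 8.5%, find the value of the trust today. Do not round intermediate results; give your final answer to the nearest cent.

D_1 = 6570.90000
D_2 = 6853.44870
D_3 = 7148.14699
D_4 = 7455.51731
D_5 = 7776.10456
Terminal value at year 5: TV = D_5×(1+g_2)/(r−g_2) = 7900.52223/0.069 = 114500.32221
P_0 = D_1/(1+r)^1 + D_2/(1+r)^2 + D_3/(1+r)^3 + D_4/(1+r)^4 + D_5/(1+r)^5 + TV/(1+r)^5
    = 6056.12903 + 5821.69823 + 5596.34217 + 5379.70957 + 5171.46275 + 76147.91525 = 104173.25700

$104173.26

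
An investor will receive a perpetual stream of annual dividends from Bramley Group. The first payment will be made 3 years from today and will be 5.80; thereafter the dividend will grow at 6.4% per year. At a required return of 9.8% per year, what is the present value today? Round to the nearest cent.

141.50

Value at end of year 2: C₁ / (r − g) = 5.80 / (0.098 − 0.064) = 170.5882
Discount to today: PV = 170.5882 / (1 + 0.098)^2 = 170.5882 / 1.205604 = 141.50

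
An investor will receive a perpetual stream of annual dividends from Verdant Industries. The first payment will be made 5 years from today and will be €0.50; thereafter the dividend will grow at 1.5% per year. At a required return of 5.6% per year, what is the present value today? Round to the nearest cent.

€9.81

Value at end of year 4: C₁ / (r − g) = €0.50 / (0.056 − 0.015) = €12.1951
Discount to today: PV = €12.1951 / (1 + 0.056)^4 = €12.1951 / 1.243528 = €9.81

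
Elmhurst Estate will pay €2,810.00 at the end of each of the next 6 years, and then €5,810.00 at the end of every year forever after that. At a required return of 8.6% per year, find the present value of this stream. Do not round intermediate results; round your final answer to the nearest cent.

PV of 6-year annuity: €2,810.00 × [1 − (1+0.086)^−6] / 0.086 = 12757.18959
Perpetuity value at year 6: €5,810.00 / 0.086 = 67558.13953
PV of perpetuity: 67558.13953 / (1+0.086)^6 = 41181.17459
Total PV = 12757.18959 + 41181.17459 = 53938.36418

€53938.36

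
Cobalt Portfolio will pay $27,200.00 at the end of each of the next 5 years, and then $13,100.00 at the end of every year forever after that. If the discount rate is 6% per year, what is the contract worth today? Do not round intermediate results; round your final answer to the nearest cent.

$277727.66

PV of 5-year annuity: $27,200.00 × [1 − (1+0.06)^−5] / 0.06 = 114576.29497
Perpetuity value at year 5: $13,100.00 / 0.06 = 218333.33333
PV of perpetuity: 218333.33333 / (1+0.06)^5 = 163151.36774
Total PV = 114576.29497 + 163151.36774 = 277727.66271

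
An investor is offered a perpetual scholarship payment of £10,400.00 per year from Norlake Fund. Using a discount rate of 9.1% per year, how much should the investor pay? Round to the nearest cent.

£114285.71

Level perpetuity: PV = C / r = £10,400.00 / 0.091 = £114,285.71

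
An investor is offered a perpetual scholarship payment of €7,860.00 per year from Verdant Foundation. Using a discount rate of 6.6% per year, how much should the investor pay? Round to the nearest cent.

Level perpetuity: PV = C / r = €7,860.00 / 0.066 = €119,090.91

€119090.91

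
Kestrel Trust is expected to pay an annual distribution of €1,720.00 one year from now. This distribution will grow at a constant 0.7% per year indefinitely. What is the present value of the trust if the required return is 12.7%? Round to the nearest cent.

€14333.33

Growing perpetuity: P = D₁ / (r − g) = €1,720.0000 / (0.127 − 0.007) = €14,333.33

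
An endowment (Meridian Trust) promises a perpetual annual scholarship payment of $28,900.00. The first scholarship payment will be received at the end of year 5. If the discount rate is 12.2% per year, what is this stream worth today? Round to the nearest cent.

Value at end of year 4: C / r = $28,900.00 / 0.122 = $236,885.2459
Discount to today: PV = $236,885.2459 / (1 + 0.122)^4 = $236,885.2459 / 1.584789 = $149,474.32

$149474.32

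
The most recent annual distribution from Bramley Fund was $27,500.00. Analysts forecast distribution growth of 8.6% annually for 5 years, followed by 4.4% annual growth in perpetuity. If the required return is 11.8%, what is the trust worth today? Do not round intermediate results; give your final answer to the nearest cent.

$461672.13

D_1 = 29865.00000
D_2 = 32433.39000
D_3 = 35222.66154
D_4 = 38251.81043
D_5 = 41541.46613
Terminal value at year 5: TV = D_5×(1+g_2)/(r−g_2) = 43369.29064/0.074 = 586071.49513
P_0 = D_1/(1+r)^1 + D_2/(1+r)^2 + D_3/(1+r)^3 + D_4/(1+r)^4 + D_5/(1+r)^5 + TV/(1+r)^5
    = 26712.88014 + 25948.28966 + 25205.58369 + 24484.13586 + 23783.33769 + 335537.89935 = 461672.12639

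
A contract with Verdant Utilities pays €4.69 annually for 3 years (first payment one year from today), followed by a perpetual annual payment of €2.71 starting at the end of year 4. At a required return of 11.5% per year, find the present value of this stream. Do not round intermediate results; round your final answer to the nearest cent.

€28.36

PV of 3-year annuity: €4.69 × [1 − (1+0.115)^−3] / 0.115 = 11.36208
Perpetuity value at year 3: €2.71 / 0.115 = 23.56522
PV of perpetuity: 23.56522 / (1+0.115)^3 = 16.99992
Total PV = 11.36208 + 16.99992 = 28.36200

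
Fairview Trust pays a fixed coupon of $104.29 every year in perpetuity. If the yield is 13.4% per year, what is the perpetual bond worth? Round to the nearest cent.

$778.28

Level perpetuity: PV = C / r = $104.29 / 0.134 = $778.28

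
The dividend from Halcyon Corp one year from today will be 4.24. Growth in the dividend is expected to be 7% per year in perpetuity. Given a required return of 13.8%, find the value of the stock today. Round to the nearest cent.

62.35

Growing perpetuity: P = D₁ / (r − g) = 4.2400 / (0.138 − 0.07) = 62.35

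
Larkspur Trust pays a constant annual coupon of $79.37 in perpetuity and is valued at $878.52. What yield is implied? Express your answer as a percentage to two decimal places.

9.03%

P = C/r ⇒ r = C/P = $79.37/$878.52 = 0.090345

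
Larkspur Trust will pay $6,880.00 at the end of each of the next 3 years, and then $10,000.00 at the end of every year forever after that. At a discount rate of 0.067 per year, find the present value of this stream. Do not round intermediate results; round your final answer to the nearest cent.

PV of 3-year annuity: $6,880.00 × [1 − (1+0.067)^−3] / 0.067 = 18154.71647
Perpetuity value at year 3: $10,000.00 / 0.067 = 149253.73134
PV of perpetuity: 149253.73134 / (1+0.067)^3 = 122866.06205
Total PV = 18154.71647 + 122866.06205 = 141020.77852

$141020.78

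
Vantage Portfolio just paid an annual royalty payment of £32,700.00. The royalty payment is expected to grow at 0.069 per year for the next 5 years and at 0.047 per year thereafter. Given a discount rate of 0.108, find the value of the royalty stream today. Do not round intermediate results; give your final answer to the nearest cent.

£616220.31

D_1 = 34956.30000
D_2 = 37368.28470
D_3 = 39946.69634
D_4 = 42703.01839
D_5 = 45649.52666
Terminal value at year 5: TV = D_5×(1+g_2)/(r−g_2) = 47795.05441/0.061 = 783525.48220
P_0 = D_1/(1+r)^1 + D_2/(1+r)^2 + D_3/(1+r)^3 + D_4/(1+r)^4 + D_5/(1+r)^5 + TV/(1+r)^5
    = 31549.00722 + 30438.52772 + 29367.13550 + 28333.45474 + 27336.15805 + 469196.02421 = 616220.30744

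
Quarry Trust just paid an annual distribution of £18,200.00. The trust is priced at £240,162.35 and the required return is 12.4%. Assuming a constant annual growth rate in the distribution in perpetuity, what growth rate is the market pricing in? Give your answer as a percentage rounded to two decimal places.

4.48%

P = D₀(1+g)/(r−g) ⇒ P(r−g) = D₀(1+g) ⇒ g(P+D₀) = P·r − D₀
g = (P·r − D₀)/(P + D₀) = (£240,162.35×0.124 − £18,200.00) / (£240,162.35 + £18,200.00) = 0.044821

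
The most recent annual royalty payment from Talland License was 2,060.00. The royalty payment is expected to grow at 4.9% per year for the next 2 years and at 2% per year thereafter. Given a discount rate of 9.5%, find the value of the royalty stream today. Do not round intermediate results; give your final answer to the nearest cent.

29575.60

D_1 = 2160.94000
D_2 = 2266.82606
Terminal value at year 2: TV = D_2×(1+g_2)/(r−g_2) = 2312.16258/0.075 = 30828.83442
P_0 = D_1/(1+r)^1 + D_2/(1+r)^2 + TV/(1+r)^2
    = 1973.46119 + 1890.55779 + 25711.58601 = 29575.60499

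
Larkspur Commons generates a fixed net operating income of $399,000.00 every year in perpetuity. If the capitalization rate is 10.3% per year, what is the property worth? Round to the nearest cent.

Level perpetuity: PV = C / r = $399,000.00 / 0.103 = $3,873,786.41

$3873786.41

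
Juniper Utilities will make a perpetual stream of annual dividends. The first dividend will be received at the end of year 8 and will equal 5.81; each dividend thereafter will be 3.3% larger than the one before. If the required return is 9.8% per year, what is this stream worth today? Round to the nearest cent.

46.46

Value at end of year 7: C₁ / (r − g) = 5.81 / (0.098 − 0.033) = 89.3846
Discount to today: PV = 89.3846 / (1 + 0.098)^7 = 89.3846 / 1.924050 = 46.46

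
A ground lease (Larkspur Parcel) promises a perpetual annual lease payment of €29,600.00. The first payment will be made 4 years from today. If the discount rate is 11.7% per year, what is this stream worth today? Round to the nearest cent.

€181529.13

Value at end of year 3: C / r = €29,600.00 / 0.117 = €252,991.4530
Discount to today: PV = €252,991.4530 / (1 + 0.117)^3 = €252,991.4530 / 1.393669 = €181,529.13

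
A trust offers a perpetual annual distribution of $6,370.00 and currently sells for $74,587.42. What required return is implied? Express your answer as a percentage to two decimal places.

8.54%

P = C/r ⇒ r = C/P = $6,370.00/$74,587.42 = 0.085403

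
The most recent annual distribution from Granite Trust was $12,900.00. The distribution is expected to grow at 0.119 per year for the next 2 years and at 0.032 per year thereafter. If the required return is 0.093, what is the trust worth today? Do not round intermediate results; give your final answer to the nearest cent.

D_1 = 14435.10000
D_2 = 16152.87690
Terminal value at year 2: TV = D_2×(1+g_2)/(r−g_2) = 16669.76896/0.061 = 273274.90100
P_0 = D_1/(1+r)^1 + D_2/(1+r)^2 + TV/(1+r)^2
    = 13206.86185 + 13521.02325 + 228749.11459 = 255476.99969

$255477.00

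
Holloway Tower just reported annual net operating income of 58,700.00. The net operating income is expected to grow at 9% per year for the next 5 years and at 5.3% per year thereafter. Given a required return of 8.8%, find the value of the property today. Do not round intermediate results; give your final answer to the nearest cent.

D_1 = 63983.00000
D_2 = 69741.47000
D_3 = 76018.20230
D_4 = 82859.84051
D_5 = 90317.22615
Terminal value at year 5: TV = D_5×(1+g_2)/(r−g_2) = 95104.03914/0.035 = 2717258.26111
P_0 = D_1/(1+r)^1 + D_2/(1+r)^2 + D_3/(1+r)^3 + D_4/(1+r)^4 + D_5/(1+r)^5 + TV/(1+r)^5
    = 58807.90441 + 58916.00718 + 59024.30866 + 59132.80923 + 59241.50925 + 1782323.12101 = 2077445.65973

2077445.66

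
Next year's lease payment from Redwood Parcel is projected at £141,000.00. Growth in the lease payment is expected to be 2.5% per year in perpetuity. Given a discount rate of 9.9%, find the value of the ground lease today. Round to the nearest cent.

Growing perpetuity: P = D₁ / (r − g) = £141,000.0000 / (0.099 − 0.025) = £1,905,405.41

£1905405.41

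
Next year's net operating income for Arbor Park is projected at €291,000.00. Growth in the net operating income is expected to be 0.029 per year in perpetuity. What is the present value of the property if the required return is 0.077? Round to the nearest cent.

Growing perpetuity: P = D₁ / (r − g) = €291,000.0000 / (0.077 − 0.029) = €6,062,500.00

€6062500.00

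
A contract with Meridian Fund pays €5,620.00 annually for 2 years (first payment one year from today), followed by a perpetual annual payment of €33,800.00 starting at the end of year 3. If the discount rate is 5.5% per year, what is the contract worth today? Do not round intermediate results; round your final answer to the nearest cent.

€562516.16

PV of 2-year annuity: €5,620.00 × [1 − (1+0.055)^−2] / 0.055 = 10376.31679
Perpetuity value at year 2: €33,800.00 / 0.055 = 614545.45455
PV of perpetuity: 614545.45455 / (1+0.055)^2 = 552139.84820
Total PV = 10376.31679 + 552139.84820 = 562516.16500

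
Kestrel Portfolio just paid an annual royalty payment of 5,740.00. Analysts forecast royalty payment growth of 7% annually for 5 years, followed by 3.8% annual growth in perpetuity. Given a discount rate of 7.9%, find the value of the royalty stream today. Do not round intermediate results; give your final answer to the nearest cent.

167349.42

D_1 = 6141.80000
D_2 = 6571.72600
D_3 = 7031.74682
D_4 = 7523.96910
D_5 = 8050.64693
Terminal value at year 5: TV = D_5×(1+g_2)/(r−g_2) = 8356.57152/0.041 = 203818.81751
P_0 = D_1/(1+r)^1 + D_2/(1+r)^2 + D_3/(1+r)^3 + D_4/(1+r)^4 + D_5/(1+r)^5 + TV/(1+r)^5
    = 5692.12234 + 5644.64402 + 5597.56173 + 5550.87215 + 5504.57201 + 139359.65233 = 167349.42457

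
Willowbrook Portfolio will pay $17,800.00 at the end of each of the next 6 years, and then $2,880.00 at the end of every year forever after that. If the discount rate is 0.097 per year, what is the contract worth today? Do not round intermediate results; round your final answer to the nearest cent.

PV of 6-year annuity: $17,800.00 × [1 − (1+0.097)^−6] / 0.097 = 78209.97191
Perpetuity value at year 6: $2,880.00 / 0.097 = 29690.72165
PV of perpetuity: 29690.72165 / (1+0.097)^6 = 17036.52395
Total PV = 78209.97191 + 17036.52395 = 95246.49586

$95246.50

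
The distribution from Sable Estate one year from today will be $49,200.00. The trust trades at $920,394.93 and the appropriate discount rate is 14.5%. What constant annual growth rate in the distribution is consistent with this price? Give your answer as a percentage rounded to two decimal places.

9.15%

P = D₁/(r−g) ⇒ g = r − D₁/P = 0.145 − $49,200.00/$920,394.93 = 0.091545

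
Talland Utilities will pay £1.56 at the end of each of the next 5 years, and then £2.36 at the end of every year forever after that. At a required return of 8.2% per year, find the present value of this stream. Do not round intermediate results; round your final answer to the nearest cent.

PV of 5-year annuity: £1.56 × [1 − (1+0.082)^−5] / 0.082 = 6.19593
Perpetuity value at year 5: £2.36 / 0.082 = 28.78049
PV of perpetuity: 28.78049 / (1+0.082)^5 = 19.40715
Total PV = 6.19593 + 19.40715 = 25.60309

£25.60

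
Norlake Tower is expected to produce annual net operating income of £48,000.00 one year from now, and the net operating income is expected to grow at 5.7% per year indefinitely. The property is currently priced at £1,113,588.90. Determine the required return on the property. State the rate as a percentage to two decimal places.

10.01%

P = D₁/(r − g) ⇒ r = D₁/P + g = £48,000.0000/£1,113,588.90 + 0.057 = 0.043104 + 0.057 = 0.100104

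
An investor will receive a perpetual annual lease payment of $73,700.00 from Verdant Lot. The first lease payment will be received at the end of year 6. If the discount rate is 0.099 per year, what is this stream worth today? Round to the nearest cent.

Value at end of year 5: C / r = $73,700.00 / 0.099 = $744,444.4444
Discount to today: PV = $744,444.4444 / (1 + 0.099)^5 = $744,444.4444 / 1.603203 = $464,348.27

$464348.27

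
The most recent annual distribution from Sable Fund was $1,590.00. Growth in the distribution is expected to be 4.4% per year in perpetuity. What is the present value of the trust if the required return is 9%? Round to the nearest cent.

$36086.09

D₁ = D₀ × (1 + g) = $1,590.00 × 1.044 = $1,659.9600
Growing perpetuity: P = D₁ / (r − g) = $1,659.9600 / (0.09 − 0.044) = $36,086.09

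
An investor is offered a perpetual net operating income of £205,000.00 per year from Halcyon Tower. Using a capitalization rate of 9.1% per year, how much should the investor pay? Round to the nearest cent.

Level perpetuity: PV = C / r = £205,000.00 / 0.091 = £2,252,747.25

£2252747.25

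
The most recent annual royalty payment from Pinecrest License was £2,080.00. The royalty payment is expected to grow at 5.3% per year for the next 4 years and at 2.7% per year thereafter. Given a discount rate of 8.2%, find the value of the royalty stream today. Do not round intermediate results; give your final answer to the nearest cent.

£42617.05

D_1 = 2190.24000
D_2 = 2306.32272
D_3 = 2428.55782
D_4 = 2557.27139
Terminal value at year 4: TV = D_4×(1+g_2)/(r−g_2) = 2626.31772/0.055 = 47751.23121
P_0 = D_1/(1+r)^1 + D_2/(1+r)^2 + D_3/(1+r)^3 + D_4/(1+r)^4 + TV/(1+r)^4
    = 2024.25139 + 1969.99696 + 1917.19667 + 1865.81155 + 34839.79017 = 42617.04674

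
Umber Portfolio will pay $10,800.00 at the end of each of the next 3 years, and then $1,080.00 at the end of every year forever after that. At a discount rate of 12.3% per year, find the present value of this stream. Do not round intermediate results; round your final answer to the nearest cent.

PV of 3-year annuity: $10,800.00 × [1 − (1+0.123)^−3] / 0.123 = 25806.63601
Perpetuity value at year 3: $1,080.00 / 0.123 = 8780.48780
PV of perpetuity: 8780.48780 / (1+0.123)^3 = 6199.82420
Total PV = 25806.63601 + 6199.82420 = 32006.46021

$32006.46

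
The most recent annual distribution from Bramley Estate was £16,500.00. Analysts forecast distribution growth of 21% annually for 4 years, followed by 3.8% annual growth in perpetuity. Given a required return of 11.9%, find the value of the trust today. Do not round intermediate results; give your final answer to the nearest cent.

£369634.11

D_1 = 19965.00000
D_2 = 24157.65000
D_3 = 29230.75650
D_4 = 35369.21536
Terminal value at year 4: TV = D_4×(1+g_2)/(r−g_2) = 36713.24555/0.081 = 453249.94505
P_0 = D_1/(1+r)^1 + D_2/(1+r)^2 + D_3/(1+r)^3 + D_4/(1+r)^4 + TV/(1+r)^4
    = 17841.82306 + 19292.76666 + 20861.70479 + 22558.23307 + 289079.57929 = 369634.10687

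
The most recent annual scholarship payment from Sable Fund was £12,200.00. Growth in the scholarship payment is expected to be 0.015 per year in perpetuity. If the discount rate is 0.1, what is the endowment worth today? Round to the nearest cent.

£145682.35

D₁ = D₀ × (1 + g) = £12,200.00 × 1.015 = £12,383.0000
Growing perpetuity: P = D₁ / (r − g) = £12,383.0000 / (0.1 − 0.015) = £145,682.35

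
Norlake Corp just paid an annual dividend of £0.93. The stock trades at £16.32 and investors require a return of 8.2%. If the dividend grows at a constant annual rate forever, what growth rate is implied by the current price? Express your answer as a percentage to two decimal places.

P = D₀(1+g)/(r−g) ⇒ P(r−g) = D₀(1+g) ⇒ g(P+D₀) = P·r − D₀
g = (P·r − D₀)/(P + D₀) = (£16.32×0.082 − £0.93) / (£16.32 + £0.93) = 0.023666

2.37%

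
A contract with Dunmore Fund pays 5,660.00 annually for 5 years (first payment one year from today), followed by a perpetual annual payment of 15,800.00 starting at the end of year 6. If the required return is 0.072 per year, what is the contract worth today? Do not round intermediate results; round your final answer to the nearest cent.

178090.14

PV of 5-year annuity: 5,660.00 × [1 − (1+0.072)^−5] / 0.072 = 23083.36982
Perpetuity value at year 5: 15,800.00 / 0.072 = 219444.44444
PV of perpetuity: 219444.44444 / (1+0.072)^5 = 155006.76897
Total PV = 23083.36982 + 155006.76897 = 178090.13879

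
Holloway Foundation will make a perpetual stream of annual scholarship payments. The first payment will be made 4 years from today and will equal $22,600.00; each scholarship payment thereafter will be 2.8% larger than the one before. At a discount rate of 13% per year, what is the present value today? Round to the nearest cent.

Value at end of year 3: C₁ / (r − g) = $22,600.00 / (0.13 − 0.028) = $221,568.6275
Discount to today: PV = $221,568.6275 / (1 + 0.13)^3 = $221,568.6275 / 1.442897 = $153,558.17

$153558.17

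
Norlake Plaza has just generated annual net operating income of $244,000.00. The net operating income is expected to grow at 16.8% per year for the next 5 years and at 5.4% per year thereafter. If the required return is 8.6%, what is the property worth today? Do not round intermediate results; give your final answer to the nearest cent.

$13090796.89

D_1 = 284992.00000
D_2 = 332870.65600
D_3 = 388792.92621
D_4 = 454110.13781
D_5 = 530400.64096
Terminal value at year 5: TV = D_5×(1+g_2)/(r−g_2) = 559042.27558/0.032 = 17470071.11172
P_0 = D_1/(1+r)^1 + D_2/(1+r)^2 + D_3/(1+r)^3 + D_4/(1+r)^4 + D_5/(1+r)^5 + TV/(1+r)^5
    = 262423.57274 + 282238.24398 + 303549.05062 + 326468.96052 + 351119.47135 + 11564997.58755 = 13090796.88676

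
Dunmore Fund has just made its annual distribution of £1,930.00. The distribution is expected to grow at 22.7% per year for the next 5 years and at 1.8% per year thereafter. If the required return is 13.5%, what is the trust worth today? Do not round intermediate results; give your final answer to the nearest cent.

£37061.07

D_1 = 2368.11000
D_2 = 2905.67097
D_3 = 3565.25828
D_4 = 4374.57191
D_5 = 5367.59973
Terminal value at year 5: TV = D_5×(1+g_2)/(r−g_2) = 5464.21653/0.117 = 46702.70537
P_0 = D_1/(1+r)^1 + D_2/(1+r)^2 + D_3/(1+r)^3 + D_4/(1+r)^4 + D_5/(1+r)^5 + TV/(1+r)^5
    = 2086.44053 + 2255.56170 + 2438.39137 + 2636.04071 + 2849.71098 + 24794.92113 = 37061.06642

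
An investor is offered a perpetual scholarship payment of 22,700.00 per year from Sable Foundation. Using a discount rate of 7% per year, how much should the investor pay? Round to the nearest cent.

Level perpetuity: PV = C / r = 22,700.00 / 0.07 = 324,285.71

324285.71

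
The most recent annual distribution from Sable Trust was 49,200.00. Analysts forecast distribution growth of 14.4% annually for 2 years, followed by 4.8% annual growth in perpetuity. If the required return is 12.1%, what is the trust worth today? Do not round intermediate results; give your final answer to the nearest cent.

837053.53

D_1 = 56284.80000
D_2 = 64389.81120
Terminal value at year 2: TV = D_2×(1+g_2)/(r−g_2) = 67480.52214/0.073 = 924390.71421
P_0 = D_1/(1+r)^1 + D_2/(1+r)^2 + TV/(1+r)^2
    = 50209.45584 + 51239.62309 + 735604.45204 = 837053.53097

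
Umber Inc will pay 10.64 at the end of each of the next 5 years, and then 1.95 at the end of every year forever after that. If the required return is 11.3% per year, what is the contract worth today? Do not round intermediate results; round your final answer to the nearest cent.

49.13

PV of 5-year annuity: 10.64 × [1 − (1+0.113)^−5] / 0.113 = 39.02937
Perpetuity value at year 5: 1.95 / 0.113 = 17.25664
PV of perpetuity: 17.25664 / (1+0.113)^5 = 10.10370
Total PV = 39.02937 + 10.10370 = 49.13307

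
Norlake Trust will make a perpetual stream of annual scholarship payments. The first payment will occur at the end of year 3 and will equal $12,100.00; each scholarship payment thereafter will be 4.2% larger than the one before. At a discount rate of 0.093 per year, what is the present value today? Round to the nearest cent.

Value at end of year 2: C₁ / (r − g) = $12,100.00 / (0.093 − 0.042) = $237,254.9020
Discount to today: PV = $237,254.9020 / (1 + 0.093)^2 = $237,254.9020 / 1.194649 = $198,598.00

$198598.00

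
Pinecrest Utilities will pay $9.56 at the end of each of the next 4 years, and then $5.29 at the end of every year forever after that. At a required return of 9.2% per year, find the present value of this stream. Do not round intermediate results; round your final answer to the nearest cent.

PV of 4-year annuity: $9.56 × [1 − (1+0.092)^−4] / 0.092 = 30.83625
Perpetuity value at year 4: $5.29 / 0.092 = 57.50000
PV of perpetuity: 57.50000 / (1+0.092)^4 = 40.43685
Total PV = 30.83625 + 40.43685 = 71.27309

$71.27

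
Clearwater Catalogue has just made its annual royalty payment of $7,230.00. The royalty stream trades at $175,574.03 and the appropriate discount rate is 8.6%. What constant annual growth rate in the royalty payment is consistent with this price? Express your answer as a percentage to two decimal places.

4.30%

P = D₀(1+g)/(r−g) ⇒ P(r−g) = D₀(1+g) ⇒ g(P+D₀) = P·r − D₀
g = (P·r − D₀)/(P + D₀) = ($175,574.03×0.086 − $7,230.00) / ($175,574.03 + $7,230.00) = 0.043048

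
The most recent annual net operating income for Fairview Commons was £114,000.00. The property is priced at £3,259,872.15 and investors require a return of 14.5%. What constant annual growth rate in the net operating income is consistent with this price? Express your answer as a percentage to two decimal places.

10.63%

P = D₀(1+g)/(r−g) ⇒ P(r−g) = D₀(1+g) ⇒ g(P+D₀) = P·r − D₀
g = (P·r − D₀)/(P + D₀) = (£3,259,872.15×0.145 − £114,000.00) / (£3,259,872.15 + £114,000.00) = 0.106312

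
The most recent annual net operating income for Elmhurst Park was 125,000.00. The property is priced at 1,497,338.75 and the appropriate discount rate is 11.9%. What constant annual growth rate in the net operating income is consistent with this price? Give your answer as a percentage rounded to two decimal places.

3.28%

P = D₀(1+g)/(r−g) ⇒ P(r−g) = D₀(1+g) ⇒ g(P+D₀) = P·r − D₀
g = (P·r − D₀)/(P + D₀) = (1,497,338.75×0.119 − 125,000.00) / (1,497,338.75 + 125,000.00) = 0.032782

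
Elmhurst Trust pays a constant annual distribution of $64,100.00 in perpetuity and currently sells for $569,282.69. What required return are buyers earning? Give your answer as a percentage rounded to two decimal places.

P = C/r ⇒ r = C/P = $64,100.00/$569,282.69 = 0.112598

11.26%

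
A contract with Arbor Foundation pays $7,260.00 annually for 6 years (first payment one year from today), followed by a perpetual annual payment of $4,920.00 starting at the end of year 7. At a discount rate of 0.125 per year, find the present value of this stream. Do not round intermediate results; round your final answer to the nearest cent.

$48845.98

PV of 6-year annuity: $7,260.00 × [1 − (1+0.125)^−6] / 0.125 = 29430.86770
Perpetuity value at year 6: $4,920.00 / 0.125 = 39360.00000
PV of perpetuity: 39360.00000 / (1+0.125)^6 = 19415.11445
Total PV = 29430.86770 + 19415.11445 = 48845.98215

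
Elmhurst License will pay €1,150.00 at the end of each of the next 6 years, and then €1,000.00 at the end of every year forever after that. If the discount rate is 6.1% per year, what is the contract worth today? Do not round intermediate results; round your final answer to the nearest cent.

PV of 6-year annuity: €1,150.00 × [1 − (1+0.061)^−6] / 0.061 = 5637.19932
Perpetuity value at year 6: €1,000.00 / 0.061 = 16393.44262
PV of perpetuity: 16393.44262 / (1+0.061)^6 = 11491.53017
Total PV = 5637.19932 + 11491.53017 = 17128.72949

€17128.73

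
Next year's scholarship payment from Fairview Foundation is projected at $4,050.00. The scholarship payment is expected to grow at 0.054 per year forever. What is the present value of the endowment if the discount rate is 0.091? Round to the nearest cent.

Growing perpetuity: P = D₁ / (r − g) = $4,050.0000 / (0.091 − 0.054) = $109,459.46

$109459.46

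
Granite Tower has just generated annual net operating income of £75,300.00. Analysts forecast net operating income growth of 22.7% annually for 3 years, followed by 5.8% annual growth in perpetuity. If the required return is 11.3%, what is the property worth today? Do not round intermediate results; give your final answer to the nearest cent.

D_1 = 92393.10000
D_2 = 113366.33370
D_3 = 139100.49145
Terminal value at year 3: TV = D_3×(1+g_2)/(r−g_2) = 147168.31995/0.055 = 2675787.63553
P_0 = D_1/(1+r)^1 + D_2/(1+r)^2 + D_3/(1+r)^3 + TV/(1+r)^3
    = 83012.66846 + 91515.31375 + 100888.84993 + 1940734.60411 = 2216151.43626

£2216151.44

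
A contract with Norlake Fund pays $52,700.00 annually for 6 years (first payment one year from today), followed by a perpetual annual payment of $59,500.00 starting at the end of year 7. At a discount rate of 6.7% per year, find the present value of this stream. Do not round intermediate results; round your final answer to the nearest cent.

PV of 6-year annuity: $52,700.00 × [1 − (1+0.067)^−6] / 0.067 = 253540.05668
Perpetuity value at year 6: $59,500.00 / 0.067 = 888059.70149
PV of perpetuity: 888059.70149 / (1+0.067)^6 = 601804.79879
Total PV = 253540.05668 + 601804.79879 = 855344.85547

$855344.86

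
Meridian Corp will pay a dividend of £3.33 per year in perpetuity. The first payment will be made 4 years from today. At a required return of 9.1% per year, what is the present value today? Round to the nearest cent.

Value at end of year 3: C / r = £3.33 / 0.091 = £36.5934
Discount to today: PV = £36.5934 / (1 + 0.091)^3 = £36.5934 / 1.298597 = £28.18

£28.18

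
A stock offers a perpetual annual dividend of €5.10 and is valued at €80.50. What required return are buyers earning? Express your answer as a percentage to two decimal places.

P = C/r ⇒ r = C/P = €5.10/€80.50 = 0.063354

6.34%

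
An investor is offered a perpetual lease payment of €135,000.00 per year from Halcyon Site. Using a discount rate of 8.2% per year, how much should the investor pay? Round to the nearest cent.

€1646341.46

Level perpetuity: PV = C / r = €135,000.00 / 0.082 = €1,646,341.46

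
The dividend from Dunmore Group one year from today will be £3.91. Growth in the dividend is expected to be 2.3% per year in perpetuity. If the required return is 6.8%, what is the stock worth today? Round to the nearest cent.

Growing perpetuity: P = D₁ / (r − g) = £3.9100 / (0.068 − 0.023) = £86.89

£86.89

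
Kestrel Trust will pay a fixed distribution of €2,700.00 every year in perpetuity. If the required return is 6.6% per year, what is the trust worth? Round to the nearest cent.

€40909.09

Level perpetuity: PV = C / r = €2,700.00 / 0.066 = €40,909.09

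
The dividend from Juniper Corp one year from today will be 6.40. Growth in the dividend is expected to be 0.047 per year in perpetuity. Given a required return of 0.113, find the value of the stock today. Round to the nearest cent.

96.97

Growing perpetuity: P = D₁ / (r − g) = 6.4000 / (0.113 − 0.047) = 96.97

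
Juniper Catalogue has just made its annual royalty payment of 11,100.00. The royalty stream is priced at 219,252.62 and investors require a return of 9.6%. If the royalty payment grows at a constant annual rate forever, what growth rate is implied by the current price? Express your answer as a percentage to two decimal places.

4.32%

P = D₀(1+g)/(r−g) ⇒ P(r−g) = D₀(1+g) ⇒ g(P+D₀) = P·r − D₀
g = (P·r − D₀)/(P + D₀) = (219,252.62×0.096 − 11,100.00) / (219,252.62 + 11,100.00) = 0.043187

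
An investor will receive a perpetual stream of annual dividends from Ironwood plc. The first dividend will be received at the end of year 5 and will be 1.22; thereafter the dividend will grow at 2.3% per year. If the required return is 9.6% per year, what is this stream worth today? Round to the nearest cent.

Value at end of year 4: C₁ / (r − g) = 1.22 / (0.096 − 0.023) = 16.7123
Discount to today: PV = 16.7123 / (1 + 0.096)^4 = 16.7123 / 1.442920 = 11.58

11.58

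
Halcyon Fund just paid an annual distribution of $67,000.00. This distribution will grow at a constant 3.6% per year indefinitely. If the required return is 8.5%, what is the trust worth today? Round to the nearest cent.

D₁ = D₀ × (1 + g) = $67,000.00 × 1.036 = $69,412.0000
Growing perpetuity: P = D₁ / (r − g) = $69,412.0000 / (0.085 − 0.036) = $1,416,571.43

$1416571.43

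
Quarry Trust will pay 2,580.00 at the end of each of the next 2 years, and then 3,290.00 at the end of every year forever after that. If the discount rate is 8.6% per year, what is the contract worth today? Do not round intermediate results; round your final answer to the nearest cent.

37000.04

PV of 2-year annuity: 2,580.00 × [1 − (1+0.086)^−2] / 0.086 = 4563.25102
Perpetuity value at year 2: 3,290.00 / 0.086 = 38255.81395
PV of perpetuity: 38255.81395 / (1+0.086)^2 = 32436.78455
Total PV = 4563.25102 + 32436.78455 = 37000.03557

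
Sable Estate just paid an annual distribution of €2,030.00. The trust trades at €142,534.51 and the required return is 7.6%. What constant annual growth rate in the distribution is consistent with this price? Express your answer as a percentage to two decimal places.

P = D₀(1+g)/(r−g) ⇒ P(r−g) = D₀(1+g) ⇒ g(P+D₀) = P·r − D₀
g = (P·r − D₀)/(P + D₀) = (€142,534.51×0.076 − €2,030.00) / (€142,534.51 + €2,030.00) = 0.060891

6.09%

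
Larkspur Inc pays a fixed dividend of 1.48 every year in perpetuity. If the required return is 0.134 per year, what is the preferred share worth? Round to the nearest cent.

Level perpetuity: PV = C / r = 1.48 / 0.134 = 11.04

11.04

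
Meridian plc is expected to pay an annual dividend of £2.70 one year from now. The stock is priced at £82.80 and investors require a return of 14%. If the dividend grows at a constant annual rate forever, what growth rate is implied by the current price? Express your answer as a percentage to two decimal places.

P = D₁/(r−g) ⇒ g = r − D₁/P = 0.14 − £2.70/£82.80 = 0.107391

10.74%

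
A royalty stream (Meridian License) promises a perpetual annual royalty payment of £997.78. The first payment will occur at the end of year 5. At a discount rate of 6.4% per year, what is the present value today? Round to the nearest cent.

Value at end of year 4: C / r = £997.78 / 0.064 = £15,590.3125
Discount to today: PV = £15,590.3125 / (1 + 0.064)^4 = £15,590.3125 / 1.281641 = £12,164.33

£12164.33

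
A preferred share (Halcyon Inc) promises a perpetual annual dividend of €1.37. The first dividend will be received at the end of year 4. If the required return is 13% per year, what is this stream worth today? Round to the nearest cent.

Value at end of year 3: C / r = €1.37 / 0.13 = €10.5385
Discount to today: PV = €10.5385 / (1 + 0.13)^3 = €10.5385 / 1.442897 = €7.30

€7.30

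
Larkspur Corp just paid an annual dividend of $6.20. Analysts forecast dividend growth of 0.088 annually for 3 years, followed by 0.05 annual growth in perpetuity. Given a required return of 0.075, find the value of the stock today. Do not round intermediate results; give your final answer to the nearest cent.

D_1 = 6.74560
D_2 = 7.33921
D_3 = 7.98506
Terminal value at year 3: TV = D_3×(1+g_2)/(r−g_2) = 8.38432/0.025 = 335.37267
P_0 = D_1/(1+r)^1 + D_2/(1+r)^2 + D_3/(1+r)^3 + TV/(1+r)^3
    = 6.27498 + 6.35086 + 6.42766 + 269.96177 = 289.01527

$289.02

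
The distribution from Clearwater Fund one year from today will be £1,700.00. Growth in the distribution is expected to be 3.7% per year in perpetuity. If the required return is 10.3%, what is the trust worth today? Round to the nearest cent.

£25757.58

Growing perpetuity: P = D₁ / (r − g) = £1,700.0000 / (0.103 − 0.037) = £25,757.58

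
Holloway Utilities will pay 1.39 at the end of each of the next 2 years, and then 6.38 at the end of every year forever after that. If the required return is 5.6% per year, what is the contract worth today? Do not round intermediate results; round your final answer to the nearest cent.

104.73

PV of 2-year annuity: 1.39 × [1 − (1+0.056)^−2] / 0.056 = 2.56277
Perpetuity value at year 2: 6.38 / 0.056 = 113.92857
PV of perpetuity: 113.92857 / (1+0.056)^2 = 102.16563
Total PV = 2.56277 + 102.16563 = 104.72840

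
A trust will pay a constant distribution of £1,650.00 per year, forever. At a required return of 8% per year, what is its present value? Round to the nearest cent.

£20625.00

Level perpetuity: PV = C / r = £1,650.00 / 0.08 = £20,625.00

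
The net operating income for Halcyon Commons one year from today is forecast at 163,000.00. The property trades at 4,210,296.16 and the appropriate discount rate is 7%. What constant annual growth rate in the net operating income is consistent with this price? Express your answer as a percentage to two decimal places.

3.13%

P = D₁/(r−g) ⇒ g = r − D₁/P = 0.07 − 163,000.00/4,210,296.16 = 0.031285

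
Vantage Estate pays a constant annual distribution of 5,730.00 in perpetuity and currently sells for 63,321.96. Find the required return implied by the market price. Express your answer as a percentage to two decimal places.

9.05%

P = C/r ⇒ r = C/P = 5,730.00/63,321.96 = 0.090490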